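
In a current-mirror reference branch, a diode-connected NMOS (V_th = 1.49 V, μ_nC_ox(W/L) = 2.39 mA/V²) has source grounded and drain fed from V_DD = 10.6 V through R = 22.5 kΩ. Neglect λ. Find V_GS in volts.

With gate tied to drain, V_GS = V_DS ≥ V_GS − V_th, so the device is in saturation.
KCL at the drain: ½ k_n (V_GS − V_th)² = (V_DD − V_GS)/R.
Let x = V_GS − 1.49. Then 26.9 x² + x − 9.11 = 0, giving x = 0.564 V (positive root), so V_GS = 2.05 V.
I_D = (V_DD − V_GS)/R = (10.6 − 2.05) / 22.5 = 0.38 mA.

V_GS = 2.05 V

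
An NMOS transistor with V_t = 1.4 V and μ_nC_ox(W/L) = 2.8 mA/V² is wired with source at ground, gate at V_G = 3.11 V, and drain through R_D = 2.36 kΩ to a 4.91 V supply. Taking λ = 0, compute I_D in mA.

I_D = 1.89 mA

V_GS = V_G = 3.11 V, so V_ov = 3.11 − 1.4 = 1.71 V.
Assume saturation: I_D = ½ k_n V_ov² = 0.5 × 2.8 × 1.71² = 4.09 mA, giving V_DS = V_DD − I_D R_D = 4.91 − 4.09 × 2.36 = -4.75 V.
But -4.75 V < V_ov = 1.71 V, so the device is actually in triode.
In triode I_D = k_n[V_ov V_DS − ½ V_DS²] and I_D = (V_DD − V_DS)/R_D. Equating: 3.3 V_DS² − 12.3 V_DS + 4.91 = 0, giving V_DS = 0.455 V (the root below V_ov).
I_D = (4.91 − 0.455) / 2.36 = 1.89 mA.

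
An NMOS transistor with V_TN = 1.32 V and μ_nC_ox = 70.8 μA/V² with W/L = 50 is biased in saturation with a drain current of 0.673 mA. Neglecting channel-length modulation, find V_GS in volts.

k_n = μ_nC_ox · (W/L) = 3.54 mA/V².
In saturation I_D = ½ k_n (V_GS − V_TN)², so V_GS − V_TN = √(2 I_D / k_n) = √(2 × 0.673 / 3.54) = 0.617 V.
V_GS = 1.32 + 0.617 = 1.94 V.

V_GS = 1.94 V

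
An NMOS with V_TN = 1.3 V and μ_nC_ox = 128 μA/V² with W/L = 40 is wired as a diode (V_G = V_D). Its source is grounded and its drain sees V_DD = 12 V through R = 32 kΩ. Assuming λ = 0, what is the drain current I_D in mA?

I_D = 0.323 mA

With gate tied to drain, V_GS = V_DS ≥ V_GS − V_TN, so the device is in saturation.
k_n = μ_nC_ox · (W/L) = 5.12 mA/V².
KCL at the drain: ½ k_n (V_GS − V_TN)² = (V_DD − V_GS)/R.
Let x = V_GS − 1.3. Then 81.9 x² + x − 10.7 = 0, giving x = 0.355 V (positive root), so V_GS = 1.66 V.
I_D = (V_DD − V_GS)/R = (12 − 1.66) / 32 = 0.323 mA.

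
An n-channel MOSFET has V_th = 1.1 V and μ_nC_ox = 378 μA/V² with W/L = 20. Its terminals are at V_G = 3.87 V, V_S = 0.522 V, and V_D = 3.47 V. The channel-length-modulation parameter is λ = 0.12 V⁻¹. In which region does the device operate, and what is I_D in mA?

Saturation; I_D = 25.9 mA

V_GS = V_G − V_S = 3.87 − 0.522 = 3.35 V; V_DS = V_D − V_S = 3.47 − 0.522 = 2.95 V.
k_n = μ_nC_ox · (W/L) = 7.56 mA/V².
V_ov = V_GS − V_th = 3.35 − 1.1 = 2.25 V.
Since V_DS = 2.95 V ≥ V_ov = 2.25 V, the device is in saturation.
I_D = ½ k_n V_ov² (1 + λ V_DS) = 0.5 × 7.56 × 2.25² × (1 + 0.12 × 2.95) = 25.9 mA.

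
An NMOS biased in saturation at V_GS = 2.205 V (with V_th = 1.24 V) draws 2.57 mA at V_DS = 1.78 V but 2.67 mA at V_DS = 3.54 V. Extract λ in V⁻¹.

λ = 0.0230 V⁻¹

With V_GS fixed, I_D ∝ (1 + λ V_DS) in saturation, so I_D2/I_D1 = (1 + λ V_DS2)/(1 + λ V_DS1).
2.67/2.57 = 1.039 = (1 + 3.54 λ)/(1 + 1.78 λ).
Solving: λ (I_D1 V_DS2 − I_D2 V_DS1) = I_D2 − I_D1, so λ = (2.67 − 2.57) / (2.57 × 3.54 − 2.67 × 1.78) = 0.1 / 4.35 = 0.023 V⁻¹.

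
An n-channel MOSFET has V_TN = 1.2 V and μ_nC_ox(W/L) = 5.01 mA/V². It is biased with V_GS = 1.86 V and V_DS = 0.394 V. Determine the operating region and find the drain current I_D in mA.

V_ov = V_GS − V_TN = 1.86 − 1.2 = 0.66 V.
Since V_DS = 0.394 V < V_ov = 0.66 V, the device is in the triode region.
I_D = k_n [V_ov · V_DS − ½ V_DS²] = 5.01 × [0.66 × 0.394 − 0.5 × 0.394²] = 0.914 mA.

Triode; I_D = 0.914 mA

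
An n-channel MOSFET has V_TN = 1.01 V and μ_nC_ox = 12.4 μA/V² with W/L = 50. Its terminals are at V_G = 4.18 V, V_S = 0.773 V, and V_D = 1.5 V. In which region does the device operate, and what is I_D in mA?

Triode; I_D = 0.917 mA

V_GS = V_G − V_S = 4.18 − 0.773 = 3.41 V; V_DS = V_D − V_S = 1.5 − 0.773 = 0.727 V.
k_n = μ_nC_ox · (W/L) = 0.62 mA/V².
V_ov = V_GS − V_TN = 3.41 − 1.01 = 2.4 V.
Since V_DS = 0.727 V < V_ov = 2.4 V, the device is in the triode region.
I_D = k_n [V_ov · V_DS − ½ V_DS²] = 0.62 × [2.4 × 0.727 − 0.5 × 0.727²] = 0.917 mA.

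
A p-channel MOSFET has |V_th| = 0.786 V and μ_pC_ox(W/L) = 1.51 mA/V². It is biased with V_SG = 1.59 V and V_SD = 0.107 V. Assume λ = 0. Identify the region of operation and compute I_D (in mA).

Triode; I_D = 0.121 mA

V_ov = V_SG − |V_th| = 1.59 − 0.786 = 0.804 V.
Since V_SD = 0.107 V < V_ov = 0.804 V, the device is in the triode region.
I_D = k_p [V_ov · V_SD − ½ V_SD²] = 1.51 × [0.804 × 0.107 − 0.5 × 0.107²] = 0.121 mA.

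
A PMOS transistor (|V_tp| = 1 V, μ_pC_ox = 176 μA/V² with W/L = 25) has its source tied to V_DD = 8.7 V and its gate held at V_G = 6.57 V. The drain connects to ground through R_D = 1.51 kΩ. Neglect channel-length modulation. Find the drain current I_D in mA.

V_SG = V_DD − V_G = 8.7 − 6.57 = 2.13 V, so V_ov = 2.13 − 1 = 1.13 V.
k_p = μ_pC_ox · (W/L) = 4.4 mA/V².
Assume saturation: I_D = ½ k_p V_ov² = 0.5 × 4.4 × 1.13² = 2.81 mA, giving V_SD = V_DD − I_D R_D = 8.7 − 2.81 × 1.51 = 4.46 V.
V_SD = 4.46 V ≥ V_ov = 1.13 V, confirming saturation.

I_D = 2.81 mA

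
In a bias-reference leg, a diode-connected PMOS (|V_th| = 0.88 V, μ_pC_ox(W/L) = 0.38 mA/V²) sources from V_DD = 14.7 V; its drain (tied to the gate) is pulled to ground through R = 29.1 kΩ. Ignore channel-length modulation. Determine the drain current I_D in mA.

I_D = 0.424 mA

With gate tied to drain, V_SG = V_SD ≥ V_SG − |V_th|, so the device is in saturation.
KCL at the drain: ½ k_p (V_SG − |V_th|)² = (V_DD − V_SG)/R.
Let x = V_SG − 0.88. Then 5.53 x² + x − 13.82 = 0, giving x = 1.49 V (positive root), so V_SG = 2.37 V.
I_D = (V_DD − V_SG)/R = (14.7 − 2.37) / 29.1 = 0.424 mA.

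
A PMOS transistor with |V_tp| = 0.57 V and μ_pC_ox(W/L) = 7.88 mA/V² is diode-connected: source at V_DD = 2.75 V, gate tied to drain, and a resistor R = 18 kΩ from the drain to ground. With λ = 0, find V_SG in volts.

With gate tied to drain, V_SG = V_SD ≥ V_SG − |V_tp|, so the device is in saturation.
KCL at the drain: ½ k_p (V_SG − |V_tp|)² = (V_DD − V_SG)/R.
Let x = V_SG − 0.57. Then 70.9 x² + x − 2.18 = 0, giving x = 0.168 V (positive root), so V_SG = 0.738 V.
I_D = (V_DD − V_SG)/R = (2.75 − 0.738) / 18 = 0.112 mA.

V_SG = 0.738 V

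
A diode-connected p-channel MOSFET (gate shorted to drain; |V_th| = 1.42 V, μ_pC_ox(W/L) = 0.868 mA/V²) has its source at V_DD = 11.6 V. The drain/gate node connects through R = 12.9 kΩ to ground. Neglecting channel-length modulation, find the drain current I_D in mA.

With gate tied to drain, V_SG = V_SD ≥ V_SG − |V_th|, so the device is in saturation.
KCL at the drain: ½ k_p (V_SG − |V_th|)² = (V_DD − V_SG)/R.
Let x = V_SG − 1.42. Then 5.6 x² + x − 10.18 = 0, giving x = 1.26 V (positive root), so V_SG = 2.68 V.
I_D = (V_DD − V_SG)/R = (11.6 − 2.68) / 12.9 = 0.691 mA.

I_D = 0.691 mA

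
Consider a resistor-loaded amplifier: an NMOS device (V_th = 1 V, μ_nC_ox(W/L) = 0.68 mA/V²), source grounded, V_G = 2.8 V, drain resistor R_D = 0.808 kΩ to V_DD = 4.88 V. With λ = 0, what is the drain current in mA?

V_GS = V_G = 2.8 V, so V_ov = 2.8 − 1 = 1.8 V.
Assume saturation: I_D = ½ k_n V_ov² = 0.5 × 0.68 × 1.8² = 1.1 mA, giving V_DS = V_DD − I_D R_D = 4.88 − 1.1 × 0.808 = 3.99 V.
V_DS = 3.99 V ≥ V_ov = 1.8 V, confirming saturation.

I_D = 1.10 mA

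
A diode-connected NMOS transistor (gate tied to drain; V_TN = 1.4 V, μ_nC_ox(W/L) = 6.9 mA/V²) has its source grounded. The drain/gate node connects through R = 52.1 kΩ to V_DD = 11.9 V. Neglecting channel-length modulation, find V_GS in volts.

V_GS = 1.64 V

With gate tied to drain, V_GS = V_DS ≥ V_GS − V_TN, so the device is in saturation.
KCL at the drain: ½ k_n (V_GS − V_TN)² = (V_DD − V_GS)/R.
Let x = V_GS − 1.4. Then 180 x² + x − 10.5 = 0, giving x = 0.239 V (positive root), so V_GS = 1.64 V.
I_D = (V_DD − V_GS)/R = (11.9 − 1.64) / 52.1 = 0.197 mA.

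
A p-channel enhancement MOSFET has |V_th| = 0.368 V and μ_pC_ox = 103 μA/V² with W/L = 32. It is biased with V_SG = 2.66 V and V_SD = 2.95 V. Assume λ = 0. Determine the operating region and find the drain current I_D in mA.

Saturation; I_D = 8.66 mA

k_p = μ_pC_ox · (W/L) = 3.296 mA/V².
V_ov = V_SG − |V_th| = 2.66 − 0.368 = 2.29 V.
Since V_SD = 2.95 V ≥ V_ov = 2.29 V, the device is in saturation.
I_D = ½ k_p V_ov² = 0.5 × 3.296 × 2.29² = 8.66 mA.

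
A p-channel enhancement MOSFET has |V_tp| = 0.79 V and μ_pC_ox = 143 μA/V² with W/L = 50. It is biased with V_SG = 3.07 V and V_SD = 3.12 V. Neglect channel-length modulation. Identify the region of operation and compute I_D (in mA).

k_p = μ_pC_ox · (W/L) = 7.15 mA/V².
V_ov = V_SG − |V_tp| = 3.07 − 0.79 = 2.28 V.
Since V_SD = 3.12 V ≥ V_ov = 2.28 V, the device is in saturation.
I_D = ½ k_p V_ov² = 0.5 × 7.15 × 2.28² = 18.6 mA.

Saturation; I_D = 18.6 mA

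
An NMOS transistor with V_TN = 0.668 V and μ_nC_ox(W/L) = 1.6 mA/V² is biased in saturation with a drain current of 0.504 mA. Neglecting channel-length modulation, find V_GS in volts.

V_GS = 1.46 V

In saturation I_D = ½ k_n (V_GS − V_TN)², so V_GS − V_TN = √(2 I_D / k_n) = √(2 × 0.504 / 1.6) = 0.794 V.
V_GS = 0.668 + 0.794 = 1.46 V.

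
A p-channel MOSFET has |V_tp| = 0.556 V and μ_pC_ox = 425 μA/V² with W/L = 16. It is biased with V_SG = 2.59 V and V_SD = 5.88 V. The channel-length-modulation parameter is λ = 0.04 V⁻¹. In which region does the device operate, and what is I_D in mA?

k_p = μ_pC_ox · (W/L) = 6.8 mA/V².
V_ov = V_SG − |V_tp| = 2.59 − 0.556 = 2.03 V.
Since V_SD = 5.88 V ≥ V_ov = 2.03 V, the device is in saturation.
I_D = ½ k_p V_ov² (1 + λ V_SD) = 0.5 × 6.8 × 2.03² × (1 + 0.04 × 5.88) = 17.4 mA.

Saturation; I_D = 17.4 mA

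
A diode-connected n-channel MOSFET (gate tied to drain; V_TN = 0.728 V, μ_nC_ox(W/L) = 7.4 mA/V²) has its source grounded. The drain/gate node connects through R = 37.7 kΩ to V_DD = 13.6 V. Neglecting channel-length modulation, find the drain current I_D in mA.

With gate tied to drain, V_GS = V_DS ≥ V_GS − V_TN, so the device is in saturation.
KCL at the drain: ½ k_n (V_GS − V_TN)² = (V_DD − V_GS)/R.
Let x = V_GS − 0.728. Then 139 x² + x − 12.87 = 0, giving x = 0.3 V (positive root), so V_GS = 1.03 V.
I_D = (V_DD − V_GS)/R = (13.6 − 1.03) / 37.7 = 0.333 mA.

I_D = 0.333 mA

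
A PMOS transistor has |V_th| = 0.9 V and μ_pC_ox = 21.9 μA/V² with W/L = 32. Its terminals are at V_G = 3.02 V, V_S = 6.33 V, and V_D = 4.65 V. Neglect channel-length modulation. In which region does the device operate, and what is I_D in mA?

Triode; I_D = 1.85 mA

V_SG = V_S − V_G = 6.33 − 3.02 = 3.31 V; V_SD = V_S − V_D = 6.33 − 4.65 = 1.68 V.
k_p = μ_pC_ox · (W/L) = 0.7008 mA/V².
V_ov = V_SG − |V_th| = 3.31 − 0.9 = 2.41 V.
Since V_SD = 1.68 V < V_ov = 2.41 V, the device is in the triode region.
I_D = k_p [V_ov · V_SD − ½ V_SD²] = 0.7008 × [2.41 × 1.68 − 0.5 × 1.68²] = 1.85 mA.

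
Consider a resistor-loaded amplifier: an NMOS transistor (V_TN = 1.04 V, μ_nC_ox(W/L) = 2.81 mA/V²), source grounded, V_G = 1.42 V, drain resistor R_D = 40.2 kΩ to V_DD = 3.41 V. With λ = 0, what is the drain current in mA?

I_D = 0.0827 mA

V_GS = V_G = 1.42 V, so V_ov = 1.42 − 1.04 = 0.38 V.
Assume saturation: I_D = ½ k_n V_ov² = 0.5 × 2.81 × 0.38² = 0.203 mA, giving V_DS = V_DD − I_D R_D = 3.41 − 0.203 × 40.2 = -4.75 V.
But -4.75 V < V_ov = 0.38 V, so the device is actually in triode.
In triode I_D = k_n[V_ov V_DS − ½ V_DS²] and I_D = (V_DD − V_DS)/R_D. Equating: 56.5 V_DS² − 43.93 V_DS + 3.41 = 0, giving V_DS = 0.0875 V (the root below V_ov).
I_D = (3.41 − 0.0875) / 40.2 = 0.0827 mA.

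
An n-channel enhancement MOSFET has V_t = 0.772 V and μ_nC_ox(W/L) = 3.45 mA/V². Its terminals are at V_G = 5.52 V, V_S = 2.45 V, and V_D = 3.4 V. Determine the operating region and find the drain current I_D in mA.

V_GS = V_G − V_S = 5.52 − 2.45 = 3.07 V; V_DS = V_D − V_S = 3.4 − 2.45 = 0.95 V.
V_ov = V_GS − V_t = 3.07 − 0.772 = 2.3 V.
Since V_DS = 0.95 V < V_ov = 2.3 V, the device is in the triode region.
I_D = k_n [V_ov · V_DS − ½ V_DS²] = 3.45 × [2.3 × 0.95 − 0.5 × 0.95²] = 5.97 mA.

Triode; I_D = 5.97 mA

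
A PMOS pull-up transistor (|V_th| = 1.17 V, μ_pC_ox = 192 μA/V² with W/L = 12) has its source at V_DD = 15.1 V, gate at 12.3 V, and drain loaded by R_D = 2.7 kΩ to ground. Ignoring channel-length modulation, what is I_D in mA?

I_D = 3.06 mA

V_SG = V_DD − V_G = 15.1 − 12.3 = 2.8 V, so V_ov = 2.8 − 1.17 = 1.63 V.
k_p = μ_pC_ox · (W/L) = 2.304 mA/V².
Assume saturation: I_D = ½ k_p V_ov² = 0.5 × 2.304 × 1.63² = 3.06 mA, giving V_SD = V_DD − I_D R_D = 15.1 − 3.06 × 2.7 = 6.84 V.
V_SD = 6.84 V ≥ V_ov = 1.63 V, confirming saturation.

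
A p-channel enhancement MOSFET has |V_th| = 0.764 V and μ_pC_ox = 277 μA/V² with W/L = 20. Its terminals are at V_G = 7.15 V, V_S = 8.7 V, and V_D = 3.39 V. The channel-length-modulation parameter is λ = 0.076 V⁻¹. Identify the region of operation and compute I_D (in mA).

Saturation; I_D = 2.40 mA

V_SG = V_S − V_G = 8.7 − 7.15 = 1.55 V; V_SD = V_S − V_D = 8.7 − 3.39 = 5.31 V.
k_p = μ_pC_ox · (W/L) = 5.54 mA/V².
V_ov = V_SG − |V_th| = 1.55 − 0.764 = 0.786 V.
Since V_SD = 5.31 V ≥ V_ov = 0.786 V, the device is in saturation.
I_D = ½ k_p V_ov² (1 + λ V_SD) = 0.5 × 5.54 × 0.786² × (1 + 0.076 × 5.31) = 2.4 mA.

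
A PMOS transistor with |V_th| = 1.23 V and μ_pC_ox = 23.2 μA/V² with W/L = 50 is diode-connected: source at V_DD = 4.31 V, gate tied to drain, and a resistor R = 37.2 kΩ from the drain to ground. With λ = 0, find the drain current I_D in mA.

I_D = 0.0732 mA

With gate tied to drain, V_SG = V_SD ≥ V_SG − |V_th|, so the device is in saturation.
k_p = μ_pC_ox · (W/L) = 1.16 mA/V².
KCL at the drain: ½ k_p (V_SG − |V_th|)² = (V_DD − V_SG)/R.
Let x = V_SG − 1.23. Then 21.6 x² + x − 3.08 = 0, giving x = 0.355 V (positive root), so V_SG = 1.59 V.
I_D = (V_DD − V_SG)/R = (4.31 − 1.59) / 37.2 = 0.0732 mA.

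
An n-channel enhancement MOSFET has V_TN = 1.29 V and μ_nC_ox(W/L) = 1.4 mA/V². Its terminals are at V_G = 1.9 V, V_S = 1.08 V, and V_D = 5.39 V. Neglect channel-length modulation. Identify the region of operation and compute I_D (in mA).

V_GS = V_G − V_S = 1.9 − 1.08 = 0.82 V; V_DS = V_D − V_S = 5.39 − 1.08 = 4.31 V.
V_GS = 0.82 V < V_TN = 1.29 V, so the transistor is in cutoff.

Cutoff; I_D = 0 mA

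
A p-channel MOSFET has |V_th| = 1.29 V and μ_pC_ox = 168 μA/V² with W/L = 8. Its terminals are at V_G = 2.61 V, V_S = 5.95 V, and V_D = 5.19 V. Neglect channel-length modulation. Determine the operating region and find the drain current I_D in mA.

V_SG = V_S − V_G = 5.95 − 2.61 = 3.34 V; V_SD = V_S − V_D = 5.95 − 5.19 = 0.76 V.
k_p = μ_pC_ox · (W/L) = 1.344 mA/V².
V_ov = V_SG − |V_th| = 3.34 − 1.29 = 2.05 V.
Since V_SD = 0.76 V < V_ov = 2.05 V, the device is in the triode region.
I_D = k_p [V_ov · V_SD − ½ V_SD²] = 1.344 × [2.05 × 0.76 − 0.5 × 0.76²] = 1.71 mA.

Triode; I_D = 1.71 mA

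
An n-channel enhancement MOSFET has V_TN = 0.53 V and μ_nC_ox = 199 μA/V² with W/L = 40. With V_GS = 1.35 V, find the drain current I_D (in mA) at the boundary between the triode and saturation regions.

I_D = 2.68 mA

At the boundary V_DS = V_ov = V_GS − V_TN = 1.35 − 0.53 = 0.82 V.
k_n = μ_nC_ox · (W/L) = 7.96 mA/V².
I_D = ½ k_n V_ov² = 0.5 × 7.96 × 0.82² = 2.68 mA.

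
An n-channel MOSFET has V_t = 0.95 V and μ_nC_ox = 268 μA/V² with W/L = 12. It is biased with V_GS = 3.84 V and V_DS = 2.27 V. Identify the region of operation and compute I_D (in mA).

k_n = μ_nC_ox · (W/L) = 3.216 mA/V².
V_ov = V_GS − V_t = 3.84 − 0.95 = 2.89 V.
Since V_DS = 2.27 V < V_ov = 2.89 V, the device is in the triode region.
I_D = k_n [V_ov · V_DS − ½ V_DS²] = 3.216 × [2.89 × 2.27 − 0.5 × 2.27²] = 12.8 mA.

Triode; I_D = 12.8 mA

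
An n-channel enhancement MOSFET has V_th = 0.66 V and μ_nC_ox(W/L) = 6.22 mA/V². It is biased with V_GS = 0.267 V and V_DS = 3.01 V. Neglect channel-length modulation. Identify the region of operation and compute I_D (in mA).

V_GS = 0.267 V < V_th = 0.66 V, so the transistor is in cutoff.

Cutoff; I_D = 0 mA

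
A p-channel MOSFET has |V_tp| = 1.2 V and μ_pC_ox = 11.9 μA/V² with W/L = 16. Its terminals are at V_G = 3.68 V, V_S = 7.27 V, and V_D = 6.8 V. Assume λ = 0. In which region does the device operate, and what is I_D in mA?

Triode; I_D = 0.193 mA

V_SG = V_S − V_G = 7.27 − 3.68 = 3.59 V; V_SD = V_S − V_D = 7.27 − 6.8 = 0.47 V.
k_p = μ_pC_ox · (W/L) = 0.1904 mA/V².
V_ov = V_SG − |V_tp| = 3.59 − 1.2 = 2.39 V.
Since V_SD = 0.47 V < V_ov = 2.39 V, the device is in the triode region.
I_D = k_p [V_ov · V_SD − ½ V_SD²] = 0.1904 × [2.39 × 0.47 − 0.5 × 0.47²] = 0.193 mA.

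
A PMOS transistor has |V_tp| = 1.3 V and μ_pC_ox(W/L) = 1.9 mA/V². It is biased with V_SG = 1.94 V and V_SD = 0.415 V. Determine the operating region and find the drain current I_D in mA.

Triode; I_D = 0.341 mA

V_ov = V_SG − |V_tp| = 1.94 − 1.3 = 0.64 V.
Since V_SD = 0.415 V < V_ov = 0.64 V, the device is in the triode region.
I_D = k_p [V_ov · V_SD − ½ V_SD²] = 1.9 × [0.64 × 0.415 − 0.5 × 0.415²] = 0.341 mA.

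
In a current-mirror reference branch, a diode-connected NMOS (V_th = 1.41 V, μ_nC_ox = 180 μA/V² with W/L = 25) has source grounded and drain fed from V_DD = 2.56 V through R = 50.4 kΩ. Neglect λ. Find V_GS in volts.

V_GS = 1.51 V

With gate tied to drain, V_GS = V_DS ≥ V_GS − V_th, so the device is in saturation.
k_n = μ_nC_ox · (W/L) = 4.5 mA/V².
KCL at the drain: ½ k_n (V_GS − V_th)² = (V_DD − V_GS)/R.
Let x = V_GS − 1.41. Then 113 x² + x − 1.15 = 0, giving x = 0.0964 V (positive root), so V_GS = 1.51 V.
I_D = (V_DD − V_GS)/R = (2.56 − 1.51) / 50.4 = 0.0209 mA.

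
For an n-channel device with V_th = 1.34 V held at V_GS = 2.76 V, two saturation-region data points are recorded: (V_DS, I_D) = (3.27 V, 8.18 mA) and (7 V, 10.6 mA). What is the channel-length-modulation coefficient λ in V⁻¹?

With V_GS fixed, I_D ∝ (1 + λ V_DS) in saturation, so I_D2/I_D1 = (1 + λ V_DS2)/(1 + λ V_DS1).
10.6/8.18 = 1.296 = (1 + 7 λ)/(1 + 3.27 λ).
Solving: λ (I_D1 V_DS2 − I_D2 V_DS1) = I_D2 − I_D1, so λ = (10.6 − 8.18) / (8.18 × 7 − 10.6 × 3.27) = 2.42 / 22.6 = 0.107 V⁻¹.

λ = 0.107 V⁻¹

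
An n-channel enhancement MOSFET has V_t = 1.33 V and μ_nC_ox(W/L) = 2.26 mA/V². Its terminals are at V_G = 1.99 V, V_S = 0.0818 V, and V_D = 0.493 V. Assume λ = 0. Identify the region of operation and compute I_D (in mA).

V_GS = V_G − V_S = 1.99 − 0.0818 = 1.91 V; V_DS = V_D − V_S = 0.493 − 0.0818 = 0.411 V.
V_ov = V_GS − V_t = 1.91 − 1.33 = 0.578 V.
Since V_DS = 0.411 V < V_ov = 0.578 V, the device is in the triode region.
I_D = k_n [V_ov · V_DS − ½ V_DS²] = 2.26 × [0.578 × 0.411 − 0.5 × 0.411²] = 0.346 mA.

Triode; I_D = 0.346 mA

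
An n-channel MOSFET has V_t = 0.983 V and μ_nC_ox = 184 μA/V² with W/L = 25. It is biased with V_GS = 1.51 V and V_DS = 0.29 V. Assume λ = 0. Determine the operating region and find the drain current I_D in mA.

Triode; I_D = 0.510 mA

k_n = μ_nC_ox · (W/L) = 4.6 mA/V².
V_ov = V_GS − V_t = 1.51 − 0.983 = 0.527 V.
Since V_DS = 0.29 V < V_ov = 0.527 V, the device is in the triode region.
I_D = k_n [V_ov · V_DS − ½ V_DS²] = 4.6 × [0.527 × 0.29 − 0.5 × 0.29²] = 0.51 mA.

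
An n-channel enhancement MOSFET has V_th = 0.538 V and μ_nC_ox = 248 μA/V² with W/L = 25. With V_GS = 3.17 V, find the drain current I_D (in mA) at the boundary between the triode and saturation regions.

At the boundary V_DS = V_ov = V_GS − V_th = 3.17 − 0.538 = 2.63 V.
k_n = μ_nC_ox · (W/L) = 6.2 mA/V².
I_D = ½ k_n V_ov² = 0.5 × 6.2 × 2.63² = 21.5 mA.

I_D = 21.5 mA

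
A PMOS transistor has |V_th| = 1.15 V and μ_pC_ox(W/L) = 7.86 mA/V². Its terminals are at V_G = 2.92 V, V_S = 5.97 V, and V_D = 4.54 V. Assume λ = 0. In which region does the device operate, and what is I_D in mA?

Triode; I_D = 13.3 mA

V_SG = V_S − V_G = 5.97 − 2.92 = 3.05 V; V_SD = V_S − V_D = 5.97 − 4.54 = 1.43 V.
V_ov = V_SG − |V_th| = 3.05 − 1.15 = 1.9 V.
Since V_SD = 1.43 V < V_ov = 1.9 V, the device is in the triode region.
I_D = k_p [V_ov · V_SD − ½ V_SD²] = 7.86 × [1.9 × 1.43 − 0.5 × 1.43²] = 13.3 mA.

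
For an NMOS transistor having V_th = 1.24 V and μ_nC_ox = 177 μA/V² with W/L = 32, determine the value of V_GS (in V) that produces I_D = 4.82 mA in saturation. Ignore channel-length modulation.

V_GS = 2.54 V

k_n = μ_nC_ox · (W/L) = 5.664 mA/V².
In saturation I_D = ½ k_n (V_GS − V_th)², so V_GS − V_th = √(2 I_D / k_n) = √(2 × 4.82 / 5.664) = 1.3 V.
V_GS = 1.24 + 1.3 = 2.54 V.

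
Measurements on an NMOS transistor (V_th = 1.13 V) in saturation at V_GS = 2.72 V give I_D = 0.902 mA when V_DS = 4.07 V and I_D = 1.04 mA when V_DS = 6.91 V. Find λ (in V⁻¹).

λ = 0.0690 V⁻¹

With V_GS fixed, I_D ∝ (1 + λ V_DS) in saturation, so I_D2/I_D1 = (1 + λ V_DS2)/(1 + λ V_DS1).
1.04/0.902 = 1.153 = (1 + 6.91 λ)/(1 + 4.07 λ).
Solving: λ (I_D1 V_DS2 − I_D2 V_DS1) = I_D2 − I_D1, so λ = (1.04 − 0.902) / (0.902 × 6.91 − 1.04 × 4.07) = 0.138 / 2 = 0.069 V⁻¹.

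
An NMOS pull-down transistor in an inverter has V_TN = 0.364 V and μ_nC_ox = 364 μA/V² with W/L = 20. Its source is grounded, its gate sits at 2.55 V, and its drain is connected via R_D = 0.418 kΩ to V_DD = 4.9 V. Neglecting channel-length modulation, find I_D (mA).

V_GS = V_G = 2.55 V, so V_ov = 2.55 − 0.364 = 2.19 V.
k_n = μ_nC_ox · (W/L) = 7.28 mA/V².
Assume saturation: I_D = ½ k_n V_ov² = 0.5 × 7.28 × 2.19² = 17.4 mA, giving V_DS = V_DD − I_D R_D = 4.9 − 17.4 × 0.418 = -2.37 V.
But -2.37 V < V_ov = 2.19 V, so the device is actually in triode.
In triode I_D = k_n[V_ov V_DS − ½ V_DS²] and I_D = (V_DD − V_DS)/R_D. Equating: 1.52 V_DS² − 7.652 V_DS + 4.9 = 0, giving V_DS = 0.753 V (the root below V_ov).
I_D = (4.9 − 0.753) / 0.418 = 9.92 mA.

I_D = 9.92 mA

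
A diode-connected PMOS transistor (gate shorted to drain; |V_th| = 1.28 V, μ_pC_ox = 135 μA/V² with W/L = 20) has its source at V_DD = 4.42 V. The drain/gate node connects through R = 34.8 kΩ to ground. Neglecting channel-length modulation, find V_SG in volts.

V_SG = 1.53 V

With gate tied to drain, V_SG = V_SD ≥ V_SG − |V_th|, so the device is in saturation.
k_p = μ_pC_ox · (W/L) = 2.7 mA/V².
KCL at the drain: ½ k_p (V_SG − |V_th|)² = (V_DD − V_SG)/R.
Let x = V_SG − 1.28. Then 47 x² + x − 3.14 = 0, giving x = 0.248 V (positive root), so V_SG = 1.53 V.
I_D = (V_DD − V_SG)/R = (4.42 − 1.53) / 34.8 = 0.0831 mA.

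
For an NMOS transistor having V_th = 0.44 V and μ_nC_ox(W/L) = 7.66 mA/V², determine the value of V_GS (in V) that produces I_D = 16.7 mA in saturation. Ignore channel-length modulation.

In saturation I_D = ½ k_n (V_GS − V_th)², so V_GS − V_th = √(2 I_D / k_n) = √(2 × 16.7 / 7.66) = 2.09 V.
V_GS = 0.44 + 2.09 = 2.53 V.

V_GS = 2.53 V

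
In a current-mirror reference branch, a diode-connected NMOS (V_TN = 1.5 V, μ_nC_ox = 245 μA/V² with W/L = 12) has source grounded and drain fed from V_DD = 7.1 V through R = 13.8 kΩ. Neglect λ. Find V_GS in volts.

V_GS = 2.00 V

With gate tied to drain, V_GS = V_DS ≥ V_GS − V_TN, so the device is in saturation.
k_n = μ_nC_ox · (W/L) = 2.94 mA/V².
KCL at the drain: ½ k_n (V_GS − V_TN)² = (V_DD − V_GS)/R.
Let x = V_GS − 1.5. Then 20.3 x² + x − 5.6 = 0, giving x = 0.501 V (positive root), so V_GS = 2 V.
I_D = (V_DD − V_GS)/R = (7.1 − 2) / 13.8 = 0.369 mA.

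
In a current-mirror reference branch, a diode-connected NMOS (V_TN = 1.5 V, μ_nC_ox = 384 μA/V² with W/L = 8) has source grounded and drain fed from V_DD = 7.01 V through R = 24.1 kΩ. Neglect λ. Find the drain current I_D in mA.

With gate tied to drain, V_GS = V_DS ≥ V_GS − V_TN, so the device is in saturation.
k_n = μ_nC_ox · (W/L) = 3.072 mA/V².
KCL at the drain: ½ k_n (V_GS − V_TN)² = (V_DD − V_GS)/R.
Let x = V_GS − 1.5. Then 37 x² + x − 5.51 = 0, giving x = 0.373 V (positive root), so V_GS = 1.87 V.
I_D = (V_DD − V_GS)/R = (7.01 − 1.87) / 24.1 = 0.213 mA.

I_D = 0.213 mA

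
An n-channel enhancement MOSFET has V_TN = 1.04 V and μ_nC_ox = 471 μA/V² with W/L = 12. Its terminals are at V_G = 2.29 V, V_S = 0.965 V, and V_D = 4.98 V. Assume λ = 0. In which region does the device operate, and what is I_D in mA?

Saturation; I_D = 0.230 mA

V_GS = V_G − V_S = 2.29 − 0.965 = 1.33 V; V_DS = V_D − V_S = 4.98 − 0.965 = 4.02 V.
k_n = μ_nC_ox · (W/L) = 5.652 mA/V².
V_ov = V_GS − V_TN = 1.33 − 1.04 = 0.285 V.
Since V_DS = 4.02 V ≥ V_ov = 0.285 V, the device is in saturation.
I_D = ½ k_n V_ov² = 0.5 × 5.652 × 0.285² = 0.23 mA.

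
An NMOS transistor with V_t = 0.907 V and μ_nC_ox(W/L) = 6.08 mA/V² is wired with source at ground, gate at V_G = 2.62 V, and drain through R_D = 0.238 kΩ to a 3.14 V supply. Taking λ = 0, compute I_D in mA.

I_D = 8.13 mA

V_GS = V_G = 2.62 V, so V_ov = 2.62 − 0.907 = 1.71 V.
Assume saturation: I_D = ½ k_n V_ov² = 0.5 × 6.08 × 1.71² = 8.92 mA, giving V_DS = V_DD − I_D R_D = 3.14 − 8.92 × 0.238 = 1.02 V.
But 1.02 V < V_ov = 1.71 V, so the device is actually in triode.
In triode I_D = k_n[V_ov V_DS − ½ V_DS²] and I_D = (V_DD − V_DS)/R_D. Equating: 0.724 V_DS² − 3.479 V_DS + 3.14 = 0, giving V_DS = 1.2 V (the root below V_ov).
I_D = (3.14 − 1.2) / 0.238 = 8.13 mA.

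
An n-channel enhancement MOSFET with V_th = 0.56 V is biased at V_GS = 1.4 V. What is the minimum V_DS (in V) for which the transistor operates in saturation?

V_DS,sat = 0.840 V

The boundary between triode and saturation is V_DS = V_GS − V_th = V_ov.
V_ov = 1.4 − 0.56 = 0.84 V.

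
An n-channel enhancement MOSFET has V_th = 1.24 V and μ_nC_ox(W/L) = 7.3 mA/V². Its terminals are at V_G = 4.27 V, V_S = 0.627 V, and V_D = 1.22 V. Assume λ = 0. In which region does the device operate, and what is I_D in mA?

V_GS = V_G − V_S = 4.27 − 0.627 = 3.64 V; V_DS = V_D − V_S = 1.22 − 0.627 = 0.593 V.
V_ov = V_GS − V_th = 3.64 − 1.24 = 2.4 V.
Since V_DS = 0.593 V < V_ov = 2.4 V, the device is in the triode region.
I_D = k_n [V_ov · V_DS − ½ V_DS²] = 7.3 × [2.4 × 0.593 − 0.5 × 0.593²] = 9.12 mA.

Triode; I_D = 9.12 mA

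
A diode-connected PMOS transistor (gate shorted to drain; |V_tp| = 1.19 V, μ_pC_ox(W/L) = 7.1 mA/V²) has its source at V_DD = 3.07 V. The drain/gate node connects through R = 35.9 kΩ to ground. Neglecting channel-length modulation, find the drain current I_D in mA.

I_D = 0.0491 mA

With gate tied to drain, V_SG = V_SD ≥ V_SG − |V_tp|, so the device is in saturation.
KCL at the drain: ½ k_p (V_SG − |V_tp|)² = (V_DD − V_SG)/R.
Let x = V_SG − 1.19. Then 127 x² + x − 1.88 = 0, giving x = 0.118 V (positive root), so V_SG = 1.31 V.
I_D = (V_DD − V_SG)/R = (3.07 − 1.31) / 35.9 = 0.0491 mA.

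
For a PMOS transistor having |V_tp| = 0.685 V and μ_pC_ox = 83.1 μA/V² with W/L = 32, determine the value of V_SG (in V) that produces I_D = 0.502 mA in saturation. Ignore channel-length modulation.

k_p = μ_pC_ox · (W/L) = 2.659 mA/V².
In saturation I_D = ½ k_p (V_SG − |V_tp|)², so V_SG − |V_tp| = √(2 I_D / k_p) = √(2 × 0.502 / 2.659) = 0.614 V.
V_SG = 0.685 + 0.614 = 1.3 V.

V_SG = 1.30 V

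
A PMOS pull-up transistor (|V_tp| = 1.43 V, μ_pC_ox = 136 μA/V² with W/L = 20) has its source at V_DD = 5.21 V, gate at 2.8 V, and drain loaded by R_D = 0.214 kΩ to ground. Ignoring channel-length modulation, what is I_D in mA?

I_D = 1.31 mA

V_SG = V_DD − V_G = 5.21 − 2.8 = 2.41 V, so V_ov = 2.41 − 1.43 = 0.98 V.
k_p = μ_pC_ox · (W/L) = 2.72 mA/V².
Assume saturation: I_D = ½ k_p V_ov² = 0.5 × 2.72 × 0.98² = 1.31 mA, giving V_SD = V_DD − I_D R_D = 5.21 − 1.31 × 0.214 = 4.93 V.
V_SD = 4.93 V ≥ V_ov = 0.98 V, confirming saturation.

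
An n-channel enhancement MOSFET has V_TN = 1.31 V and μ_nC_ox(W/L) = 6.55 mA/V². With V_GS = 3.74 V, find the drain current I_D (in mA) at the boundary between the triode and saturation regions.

At the boundary V_DS = V_ov = V_GS − V_TN = 3.74 − 1.31 = 2.43 V.
I_D = ½ k_n V_ov² = 0.5 × 6.55 × 2.43² = 19.3 mA.

I_D = 19.3 mA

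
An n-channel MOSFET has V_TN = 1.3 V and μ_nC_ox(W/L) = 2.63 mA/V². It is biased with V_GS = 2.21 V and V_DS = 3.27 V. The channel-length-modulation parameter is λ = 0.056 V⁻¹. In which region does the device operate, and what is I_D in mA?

Saturation; I_D = 1.29 mA

V_ov = V_GS − V_TN = 2.21 − 1.3 = 0.91 V.
Since V_DS = 3.27 V ≥ V_ov = 0.91 V, the device is in saturation.
I_D = ½ k_n V_ov² (1 + λ V_DS) = 0.5 × 2.63 × 0.91² × (1 + 0.056 × 3.27) = 1.29 mA.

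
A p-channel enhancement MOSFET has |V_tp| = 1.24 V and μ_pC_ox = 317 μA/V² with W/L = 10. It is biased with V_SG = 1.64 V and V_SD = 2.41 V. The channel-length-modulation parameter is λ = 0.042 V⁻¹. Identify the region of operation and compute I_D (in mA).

Saturation; I_D = 0.279 mA

k_p = μ_pC_ox · (W/L) = 3.17 mA/V².
V_ov = V_SG − |V_tp| = 1.64 − 1.24 = 0.4 V.
Since V_SD = 2.41 V ≥ V_ov = 0.4 V, the device is in saturation.
I_D = ½ k_p V_ov² (1 + λ V_SD) = 0.5 × 3.17 × 0.4² × (1 + 0.042 × 2.41) = 0.279 mA.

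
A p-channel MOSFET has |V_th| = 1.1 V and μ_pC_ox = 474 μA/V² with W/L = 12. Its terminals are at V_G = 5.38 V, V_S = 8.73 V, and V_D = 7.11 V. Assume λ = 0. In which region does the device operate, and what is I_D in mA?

V_SG = V_S − V_G = 8.73 − 5.38 = 3.35 V; V_SD = V_S − V_D = 8.73 − 7.11 = 1.62 V.
k_p = μ_pC_ox · (W/L) = 5.688 mA/V².
V_ov = V_SG − |V_th| = 3.35 − 1.1 = 2.25 V.
Since V_SD = 1.62 V < V_ov = 2.25 V, the device is in the triode region.
I_D = k_p [V_ov · V_SD − ½ V_SD²] = 5.688 × [2.25 × 1.62 − 0.5 × 1.62²] = 13.3 mA.

Triode; I_D = 13.3 mA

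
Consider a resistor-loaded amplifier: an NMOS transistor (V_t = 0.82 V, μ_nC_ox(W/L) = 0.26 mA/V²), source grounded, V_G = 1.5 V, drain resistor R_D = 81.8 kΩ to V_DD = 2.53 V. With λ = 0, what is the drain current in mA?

I_D = 0.0286 mA

V_GS = V_G = 1.5 V, so V_ov = 1.5 − 0.82 = 0.68 V.
Assume saturation: I_D = ½ k_n V_ov² = 0.5 × 0.26 × 0.68² = 0.0601 mA, giving V_DS = V_DD − I_D R_D = 2.53 − 0.0601 × 81.8 = -2.39 V.
But -2.39 V < V_ov = 0.68 V, so the device is actually in triode.
In triode I_D = k_n[V_ov V_DS − ½ V_DS²] and I_D = (V_DD − V_DS)/R_D. Equating: 10.6 V_DS² − 15.46 V_DS + 2.53 = 0, giving V_DS = 0.188 V (the root below V_ov).
I_D = (2.53 − 0.188) / 81.8 = 0.0286 mA.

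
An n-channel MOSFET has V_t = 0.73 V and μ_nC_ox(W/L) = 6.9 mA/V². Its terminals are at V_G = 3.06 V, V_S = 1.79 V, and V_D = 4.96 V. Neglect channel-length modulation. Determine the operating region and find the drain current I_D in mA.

Saturation; I_D = 1.01 mA

V_GS = V_G − V_S = 3.06 − 1.79 = 1.27 V; V_DS = V_D − V_S = 4.96 − 1.79 = 3.17 V.
V_ov = V_GS − V_t = 1.27 − 0.73 = 0.54 V.
Since V_DS = 3.17 V ≥ V_ov = 0.54 V, the device is in saturation.
I_D = ½ k_n V_ov² = 0.5 × 6.9 × 0.54² = 1.01 mA.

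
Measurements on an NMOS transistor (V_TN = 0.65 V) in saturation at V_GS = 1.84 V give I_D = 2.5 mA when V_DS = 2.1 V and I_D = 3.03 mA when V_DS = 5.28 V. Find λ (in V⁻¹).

λ = 0.0775 V⁻¹

With V_GS fixed, I_D ∝ (1 + λ V_DS) in saturation, so I_D2/I_D1 = (1 + λ V_DS2)/(1 + λ V_DS1).
3.03/2.5 = 1.212 = (1 + 5.28 λ)/(1 + 2.1 λ).
Solving: λ (I_D1 V_DS2 − I_D2 V_DS1) = I_D2 − I_D1, so λ = (3.03 − 2.5) / (2.5 × 5.28 − 3.03 × 2.1) = 0.53 / 6.84 = 0.0775 V⁻¹.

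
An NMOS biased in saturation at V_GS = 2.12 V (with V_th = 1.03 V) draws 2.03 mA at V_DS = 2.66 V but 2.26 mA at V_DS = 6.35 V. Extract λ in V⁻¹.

λ = 0.0334 V⁻¹

With V_GS fixed, I_D ∝ (1 + λ V_DS) in saturation, so I_D2/I_D1 = (1 + λ V_DS2)/(1 + λ V_DS1).
2.26/2.03 = 1.113 = (1 + 6.35 λ)/(1 + 2.66 λ).
Solving: λ (I_D1 V_DS2 − I_D2 V_DS1) = I_D2 − I_D1, so λ = (2.26 − 2.03) / (2.03 × 6.35 − 2.26 × 2.66) = 0.23 / 6.88 = 0.0334 V⁻¹.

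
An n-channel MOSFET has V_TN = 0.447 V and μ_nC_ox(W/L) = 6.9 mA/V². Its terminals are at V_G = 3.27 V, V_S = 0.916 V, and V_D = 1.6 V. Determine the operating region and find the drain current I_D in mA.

Triode; I_D = 7.39 mA

V_GS = V_G − V_S = 3.27 − 0.916 = 2.35 V; V_DS = V_D − V_S = 1.6 − 0.916 = 0.684 V.
V_ov = V_GS − V_TN = 2.35 − 0.447 = 1.91 V.
Since V_DS = 0.684 V < V_ov = 1.91 V, the device is in the triode region.
I_D = k_n [V_ov · V_DS − ½ V_DS²] = 6.9 × [1.91 × 0.684 − 0.5 × 0.684²] = 7.39 mA.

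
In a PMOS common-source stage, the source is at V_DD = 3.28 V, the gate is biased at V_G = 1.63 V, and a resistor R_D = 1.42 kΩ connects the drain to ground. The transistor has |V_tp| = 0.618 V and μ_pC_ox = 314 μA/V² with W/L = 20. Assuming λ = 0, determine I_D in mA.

I_D = 2.04 mA

V_SG = V_DD − V_G = 3.28 − 1.63 = 1.65 V, so V_ov = 1.65 − 0.618 = 1.03 V.
k_p = μ_pC_ox · (W/L) = 6.28 mA/V².
Assume saturation: I_D = ½ k_p V_ov² = 0.5 × 6.28 × 1.03² = 3.34 mA, giving V_SD = V_DD − I_D R_D = 3.28 − 3.34 × 1.42 = -1.47 V.
But -1.47 V < V_ov = 1.03 V, so the device is actually in triode.
In triode I_D = k_p[V_ov V_SD − ½ V_SD²] and I_D = (V_DD − V_SD)/R_D. Equating: 4.46 V_SD² − 10.2 V_SD + 3.28 = 0, giving V_SD = 0.387 V (the root below V_ov).
I_D = (3.28 − 0.387) / 1.42 = 2.04 mA.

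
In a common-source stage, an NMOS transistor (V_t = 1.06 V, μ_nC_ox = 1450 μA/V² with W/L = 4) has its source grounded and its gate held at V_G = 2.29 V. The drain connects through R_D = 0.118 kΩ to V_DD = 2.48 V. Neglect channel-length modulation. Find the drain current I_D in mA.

I_D = 4.39 mA

V_GS = V_G = 2.29 V, so V_ov = 2.29 − 1.06 = 1.23 V.
k_n = μ_nC_ox · (W/L) = 5.8 mA/V².
Assume saturation: I_D = ½ k_n V_ov² = 0.5 × 5.8 × 1.23² = 4.39 mA, giving V_DS = V_DD − I_D R_D = 2.48 − 4.39 × 0.118 = 1.96 V.
V_DS = 1.96 V ≥ V_ov = 1.23 V, confirming saturation.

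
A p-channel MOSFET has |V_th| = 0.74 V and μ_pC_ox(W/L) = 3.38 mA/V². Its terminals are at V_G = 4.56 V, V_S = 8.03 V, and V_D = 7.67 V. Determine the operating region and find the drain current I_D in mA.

Triode; I_D = 3.10 mA

V_SG = V_S − V_G = 8.03 − 4.56 = 3.47 V; V_SD = V_S − V_D = 8.03 − 7.67 = 0.36 V.
V_ov = V_SG − |V_th| = 3.47 − 0.74 = 2.73 V.
Since V_SD = 0.36 V < V_ov = 2.73 V, the device is in the triode region.
I_D = k_p [V_ov · V_SD − ½ V_SD²] = 3.38 × [2.73 × 0.36 − 0.5 × 0.36²] = 3.1 mA.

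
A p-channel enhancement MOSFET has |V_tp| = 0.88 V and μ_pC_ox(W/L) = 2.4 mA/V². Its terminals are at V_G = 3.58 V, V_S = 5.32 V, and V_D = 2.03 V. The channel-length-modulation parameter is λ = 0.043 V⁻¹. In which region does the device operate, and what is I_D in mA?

Saturation; I_D = 1.01 mA

V_SG = V_S − V_G = 5.32 − 3.58 = 1.74 V; V_SD = V_S − V_D = 5.32 − 2.03 = 3.29 V.
V_ov = V_SG − |V_tp| = 1.74 − 0.88 = 0.86 V.
Since V_SD = 3.29 V ≥ V_ov = 0.86 V, the device is in saturation.
I_D = ½ k_p V_ov² (1 + λ V_SD) = 0.5 × 2.4 × 0.86² × (1 + 0.043 × 3.29) = 1.01 mA.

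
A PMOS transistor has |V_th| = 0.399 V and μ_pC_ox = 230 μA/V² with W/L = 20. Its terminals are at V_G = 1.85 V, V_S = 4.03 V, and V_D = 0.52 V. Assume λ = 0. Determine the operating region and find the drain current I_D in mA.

Saturation; I_D = 7.30 mA

V_SG = V_S − V_G = 4.03 − 1.85 = 2.18 V; V_SD = V_S − V_D = 4.03 − 0.52 = 3.51 V.
k_p = μ_pC_ox · (W/L) = 4.6 mA/V².
V_ov = V_SG − |V_th| = 2.18 − 0.399 = 1.78 V.
Since V_SD = 3.51 V ≥ V_ov = 1.78 V, the device is in saturation.
I_D = ½ k_p V_ov² = 0.5 × 4.6 × 1.78² = 7.3 mA.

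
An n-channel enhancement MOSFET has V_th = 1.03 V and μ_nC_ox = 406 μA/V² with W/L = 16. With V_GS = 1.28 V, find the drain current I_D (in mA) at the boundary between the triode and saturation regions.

I_D = 0.203 mA

At the boundary V_DS = V_ov = V_GS − V_th = 1.28 − 1.03 = 0.25 V.
k_n = μ_nC_ox · (W/L) = 6.496 mA/V².
I_D = ½ k_n V_ov² = 0.5 × 6.496 × 0.25² = 0.203 mA.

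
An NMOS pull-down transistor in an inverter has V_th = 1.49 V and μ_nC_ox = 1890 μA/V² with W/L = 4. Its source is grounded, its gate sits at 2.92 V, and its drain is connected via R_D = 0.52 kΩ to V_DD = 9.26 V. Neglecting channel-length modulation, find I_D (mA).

V_GS = V_G = 2.92 V, so V_ov = 2.92 − 1.49 = 1.43 V.
k_n = μ_nC_ox · (W/L) = 7.56 mA/V².
Assume saturation: I_D = ½ k_n V_ov² = 0.5 × 7.56 × 1.43² = 7.73 mA, giving V_DS = V_DD − I_D R_D = 9.26 − 7.73 × 0.52 = 5.24 V.
V_DS = 5.24 V ≥ V_ov = 1.43 V, confirming saturation.

I_D = 7.73 mA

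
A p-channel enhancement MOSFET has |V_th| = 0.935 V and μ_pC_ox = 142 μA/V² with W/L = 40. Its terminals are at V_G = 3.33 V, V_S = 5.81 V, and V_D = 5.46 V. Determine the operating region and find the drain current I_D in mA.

Triode; I_D = 2.72 mA

V_SG = V_S − V_G = 5.81 − 3.33 = 2.48 V; V_SD = V_S − V_D = 5.81 − 5.46 = 0.35 V.
k_p = μ_pC_ox · (W/L) = 5.68 mA/V².
V_ov = V_SG − |V_th| = 2.48 − 0.935 = 1.54 V.
Since V_SD = 0.35 V < V_ov = 1.54 V, the device is in the triode region.
I_D = k_p [V_ov · V_SD − ½ V_SD²] = 5.68 × [1.54 × 0.35 − 0.5 × 0.35²] = 2.72 mA.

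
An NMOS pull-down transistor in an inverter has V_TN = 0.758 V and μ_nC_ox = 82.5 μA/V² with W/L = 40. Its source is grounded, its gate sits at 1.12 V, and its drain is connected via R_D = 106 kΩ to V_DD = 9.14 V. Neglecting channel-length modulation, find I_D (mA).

V_GS = V_G = 1.12 V, so V_ov = 1.12 − 0.758 = 0.362 V.
k_n = μ_nC_ox · (W/L) = 3.3 mA/V².
Assume saturation: I_D = ½ k_n V_ov² = 0.5 × 3.3 × 0.362² = 0.216 mA, giving V_DS = V_DD − I_D R_D = 9.14 − 0.216 × 106 = -13.8 V.
But -13.8 V < V_ov = 0.362 V, so the device is actually in triode.
In triode I_D = k_n[V_ov V_DS − ½ V_DS²] and I_D = (V_DD − V_DS)/R_D. Equating: 175 V_DS² − 127.6 V_DS + 9.14 = 0, giving V_DS = 0.0805 V (the root below V_ov).
I_D = (9.14 − 0.0805) / 106 = 0.0855 mA.

I_D = 0.0855 mA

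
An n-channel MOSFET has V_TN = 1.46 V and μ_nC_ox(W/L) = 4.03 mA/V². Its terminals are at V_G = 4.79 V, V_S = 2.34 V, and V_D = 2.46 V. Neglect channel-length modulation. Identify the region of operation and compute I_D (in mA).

V_GS = V_G − V_S = 4.79 − 2.34 = 2.45 V; V_DS = V_D − V_S = 2.46 − 2.34 = 0.12 V.
V_ov = V_GS − V_TN = 2.45 − 1.46 = 0.99 V.
Since V_DS = 0.12 V < V_ov = 0.99 V, the device is in the triode region.
I_D = k_n [V_ov · V_DS − ½ V_DS²] = 4.03 × [0.99 × 0.12 − 0.5 × 0.12²] = 0.45 mA.

Triode; I_D = 0.450 mA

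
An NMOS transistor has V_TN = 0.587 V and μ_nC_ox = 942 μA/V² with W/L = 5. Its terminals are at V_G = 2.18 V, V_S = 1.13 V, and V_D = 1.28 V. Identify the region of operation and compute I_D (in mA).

V_GS = V_G − V_S = 2.18 − 1.13 = 1.05 V; V_DS = V_D − V_S = 1.28 − 1.13 = 0.15 V.
k_n = μ_nC_ox · (W/L) = 4.71 mA/V².
V_ov = V_GS − V_TN = 1.05 − 0.587 = 0.463 V.
Since V_DS = 0.15 V < V_ov = 0.463 V, the device is in the triode region.
I_D = k_n [V_ov · V_DS − ½ V_DS²] = 4.71 × [0.463 × 0.15 − 0.5 × 0.15²] = 0.274 mA.

Triode; I_D = 0.274 mA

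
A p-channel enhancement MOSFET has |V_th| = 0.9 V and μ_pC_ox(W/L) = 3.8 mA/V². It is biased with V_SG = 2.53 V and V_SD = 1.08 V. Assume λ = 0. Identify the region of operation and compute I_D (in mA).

V_ov = V_SG − |V_th| = 2.53 − 0.9 = 1.63 V.
Since V_SD = 1.08 V < V_ov = 1.63 V, the device is in the triode region.
I_D = k_p [V_ov · V_SD − ½ V_SD²] = 3.8 × [1.63 × 1.08 − 0.5 × 1.08²] = 4.47 mA.

Triode; I_D = 4.47 mA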